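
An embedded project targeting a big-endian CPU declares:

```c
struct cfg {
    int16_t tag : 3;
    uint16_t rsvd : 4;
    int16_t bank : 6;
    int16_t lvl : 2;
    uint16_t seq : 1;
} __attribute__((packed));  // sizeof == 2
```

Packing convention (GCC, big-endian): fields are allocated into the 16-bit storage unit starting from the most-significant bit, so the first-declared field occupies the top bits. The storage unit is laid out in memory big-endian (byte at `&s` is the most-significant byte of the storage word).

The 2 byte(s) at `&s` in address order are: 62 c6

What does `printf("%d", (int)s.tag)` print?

[0]=0x62 [1]=0xc6 (big-endian) → word 0x62c6
tag:3 @ bit 13 → (0x62c6>>13)&0x7 = 0x3  ←
rsvd:4 @ bit 9 → (0x62c6>>9)&0xf = 0x1
bank:6 @ bit 3 → (0x62c6>>3)&0x3f = 0x18
lvl:2 @ bit 1 → (0x62c6>>1)&0x3 = 0x3
seq:1 @ bit 0 → (0x62c6>>0)&0x1 = 0x0
tag signed 3b, MSB=0: value = 3

3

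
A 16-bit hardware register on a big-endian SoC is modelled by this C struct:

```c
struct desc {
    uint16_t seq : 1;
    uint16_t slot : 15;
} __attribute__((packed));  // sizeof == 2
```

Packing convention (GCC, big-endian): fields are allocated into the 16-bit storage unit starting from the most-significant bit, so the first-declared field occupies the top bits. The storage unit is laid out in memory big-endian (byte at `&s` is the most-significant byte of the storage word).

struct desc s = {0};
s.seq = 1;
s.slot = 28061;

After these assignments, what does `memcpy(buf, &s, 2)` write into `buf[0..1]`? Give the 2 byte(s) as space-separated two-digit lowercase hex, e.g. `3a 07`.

ed 9d

[15+:1] seq=1 & 0x1 = 0x1; word=0x8000
[0+:15] slot=28061 & 0x7fff = 0x6d9d; word=0xed9d
word = 0xed9d → big-endian bytes:
  [0]=0xed  [1]=0x9d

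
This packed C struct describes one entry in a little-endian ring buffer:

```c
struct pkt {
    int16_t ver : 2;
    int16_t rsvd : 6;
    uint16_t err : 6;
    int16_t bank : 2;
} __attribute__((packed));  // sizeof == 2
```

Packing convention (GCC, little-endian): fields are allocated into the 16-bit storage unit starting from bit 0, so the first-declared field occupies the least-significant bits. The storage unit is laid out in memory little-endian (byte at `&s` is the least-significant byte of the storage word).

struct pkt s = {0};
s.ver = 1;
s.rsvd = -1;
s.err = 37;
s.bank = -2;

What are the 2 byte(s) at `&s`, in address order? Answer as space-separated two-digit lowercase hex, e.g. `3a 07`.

fd a5

ver:2 = 1 → 0x1 << 0 → word 0x0001
rsvd:6 = -1 → 0x3f << 2 → word 0x00fd
err:6 = 37 → 0x25 << 8 → word 0x25fd
bank:2 = -2 → 0x2 << 14 → word 0xa5fd
word = 0xa5fd → little-endian bytes:
  [0]=0xfd  [1]=0xa5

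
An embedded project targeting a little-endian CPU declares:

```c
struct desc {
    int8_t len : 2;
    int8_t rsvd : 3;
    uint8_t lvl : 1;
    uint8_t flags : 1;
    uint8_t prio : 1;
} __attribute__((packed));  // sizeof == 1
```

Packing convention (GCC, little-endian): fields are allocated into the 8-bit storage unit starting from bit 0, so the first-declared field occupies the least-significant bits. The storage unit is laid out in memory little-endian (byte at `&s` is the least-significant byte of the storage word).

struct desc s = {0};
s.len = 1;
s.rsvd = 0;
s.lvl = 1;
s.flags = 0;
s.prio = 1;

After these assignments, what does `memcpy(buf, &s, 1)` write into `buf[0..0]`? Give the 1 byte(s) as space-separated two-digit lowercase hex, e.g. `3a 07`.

a1

[0+:2] len=1 & 0x3 = 0x1; word=0x01
[2+:3] rsvd=0 & 0x7 = 0x0; word=0x01
[5+:1] lvl=1 & 0x1 = 0x1; word=0x21
[6+:1] flags=0 & 0x1 = 0x0; word=0x21
[7+:1] prio=1 & 0x1 = 0x1; word=0xa1
word = 0xa1 → little-endian bytes:
  [0]=0xa1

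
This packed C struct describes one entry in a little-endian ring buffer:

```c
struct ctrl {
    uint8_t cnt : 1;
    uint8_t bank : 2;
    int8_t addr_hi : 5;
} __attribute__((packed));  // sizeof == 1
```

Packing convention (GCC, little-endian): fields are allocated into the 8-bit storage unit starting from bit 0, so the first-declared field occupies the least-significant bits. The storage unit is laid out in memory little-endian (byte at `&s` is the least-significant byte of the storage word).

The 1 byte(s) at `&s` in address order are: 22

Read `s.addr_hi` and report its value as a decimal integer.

4

[0]=0x22 (little-endian) → word 0x22
cnt:1 @ bit 0 → (0x22>>0)&0x1 = 0x0
bank:2 @ bit 1 → (0x22>>1)&0x3 = 0x1
addr_hi:5 @ bit 3 → (0x22>>3)&0x1f = 0x4  ←
addr_hi signed 5b, MSB=0: value = 4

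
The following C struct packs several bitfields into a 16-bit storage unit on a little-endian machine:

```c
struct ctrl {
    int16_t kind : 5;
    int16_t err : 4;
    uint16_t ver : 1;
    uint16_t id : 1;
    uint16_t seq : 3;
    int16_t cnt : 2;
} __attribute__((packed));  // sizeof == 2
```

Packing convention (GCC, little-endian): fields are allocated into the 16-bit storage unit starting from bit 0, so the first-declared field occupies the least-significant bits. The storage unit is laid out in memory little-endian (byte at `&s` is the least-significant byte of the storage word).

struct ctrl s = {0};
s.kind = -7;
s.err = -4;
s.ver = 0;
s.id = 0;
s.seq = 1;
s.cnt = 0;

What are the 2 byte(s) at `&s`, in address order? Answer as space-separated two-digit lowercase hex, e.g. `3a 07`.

99 09

[0+:5] kind=-7 & 0x1f = 0x19; word=0x0019
[5+:4] err=-4 & 0xf = 0xc; word=0x0199
[9+:1] ver=0 & 0x1 = 0x0; word=0x0199
[10+:1] id=0 & 0x1 = 0x0; word=0x0199
[11+:3] seq=1 & 0x7 = 0x1; word=0x0999
[14+:2] cnt=0 & 0x3 = 0x0; word=0x0999
word = 0x0999 → little-endian bytes:
  [0]=0x99  [1]=0x09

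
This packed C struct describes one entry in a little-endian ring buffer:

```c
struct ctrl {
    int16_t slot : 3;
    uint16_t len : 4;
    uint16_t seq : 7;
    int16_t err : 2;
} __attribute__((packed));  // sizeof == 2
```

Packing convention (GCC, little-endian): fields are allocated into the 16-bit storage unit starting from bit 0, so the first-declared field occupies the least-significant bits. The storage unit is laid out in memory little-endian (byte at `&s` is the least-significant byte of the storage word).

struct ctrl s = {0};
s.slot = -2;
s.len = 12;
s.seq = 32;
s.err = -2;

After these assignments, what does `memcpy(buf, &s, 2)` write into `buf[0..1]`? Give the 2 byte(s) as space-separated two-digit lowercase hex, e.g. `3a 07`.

slot (3b) val=-2 bits=0x6 at bit 0: 0x0006
len (4b) val=12 bits=0xc at bit 3: 0x0066
seq (7b) val=32 bits=0x20 at bit 7: 0x1066
err (2b) val=-2 bits=0x2 at bit 14: 0x9066
word = 0x9066 → little-endian bytes:
  [0]=0x66  [1]=0x90

66 90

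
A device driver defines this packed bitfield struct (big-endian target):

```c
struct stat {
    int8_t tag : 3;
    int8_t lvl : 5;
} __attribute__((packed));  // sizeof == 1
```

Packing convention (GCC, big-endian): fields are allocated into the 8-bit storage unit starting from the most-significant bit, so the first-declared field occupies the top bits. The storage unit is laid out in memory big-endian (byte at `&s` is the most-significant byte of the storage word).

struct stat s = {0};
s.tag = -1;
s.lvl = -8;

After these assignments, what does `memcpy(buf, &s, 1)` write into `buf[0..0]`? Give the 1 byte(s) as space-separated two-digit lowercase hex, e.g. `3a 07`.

[5+:3] tag=-1 & 0x7 = 0x7; word=0xe0
[0+:5] lvl=-8 & 0x1f = 0x18; word=0xf8
word = 0xf8 → big-endian bytes:
  [0]=0xf8

f8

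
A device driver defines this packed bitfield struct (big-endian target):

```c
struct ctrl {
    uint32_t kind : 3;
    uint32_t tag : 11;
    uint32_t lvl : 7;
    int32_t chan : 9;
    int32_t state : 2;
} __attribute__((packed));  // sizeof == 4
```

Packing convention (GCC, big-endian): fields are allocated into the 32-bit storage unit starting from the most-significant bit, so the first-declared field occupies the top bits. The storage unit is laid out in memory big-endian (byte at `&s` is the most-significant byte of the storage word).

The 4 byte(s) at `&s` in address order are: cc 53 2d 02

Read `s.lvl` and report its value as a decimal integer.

[0]=0xcc [1]=0x53 [2]=0x2d [3]=0x02 (big-endian) → word 0xcc532d02
kind:3 @ bit 29 → (0xcc532d02>>29)&0x7 = 0x6
tag:11 @ bit 18 → (0xcc532d02>>18)&0x7ff = 0x314
lvl:7 @ bit 11 → (0xcc532d02>>11)&0x7f = 0x65  ←
chan:9 @ bit 2 → (0xcc532d02>>2)&0x1ff = 0x140
state:2 @ bit 0 → (0xcc532d02>>0)&0x3 = 0x2

101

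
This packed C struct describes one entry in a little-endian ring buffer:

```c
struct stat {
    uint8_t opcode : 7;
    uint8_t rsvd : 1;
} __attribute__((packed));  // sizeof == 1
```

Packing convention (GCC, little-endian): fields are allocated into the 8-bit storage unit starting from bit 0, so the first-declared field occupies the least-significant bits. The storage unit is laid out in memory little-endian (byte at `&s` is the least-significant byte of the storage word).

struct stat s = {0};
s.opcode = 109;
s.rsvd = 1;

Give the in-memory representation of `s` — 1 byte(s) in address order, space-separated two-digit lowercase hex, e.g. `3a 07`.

opcode:7 = 109 → 0x6d << 0 → word 0x6d
rsvd:1 = 1 → 0x1 << 7 → word 0xed
word = 0xed → little-endian bytes:
  [0]=0xed

ed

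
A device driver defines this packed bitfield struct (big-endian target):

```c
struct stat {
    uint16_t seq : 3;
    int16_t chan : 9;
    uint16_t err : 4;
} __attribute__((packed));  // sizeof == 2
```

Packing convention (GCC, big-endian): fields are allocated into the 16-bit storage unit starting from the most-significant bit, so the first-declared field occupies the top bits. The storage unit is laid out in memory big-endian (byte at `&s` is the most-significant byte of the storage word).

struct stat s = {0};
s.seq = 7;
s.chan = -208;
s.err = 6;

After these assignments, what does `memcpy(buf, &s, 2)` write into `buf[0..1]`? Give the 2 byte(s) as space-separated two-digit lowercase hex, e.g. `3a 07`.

f3 06

seq:3 = 7 → 0x7 << 13 → word 0xe000
chan:9 = -208 → 0x130 << 4 → word 0xf300
err:4 = 6 → 0x6 << 0 → word 0xf306
word = 0xf306 → big-endian bytes:
  [0]=0xf3  [1]=0x06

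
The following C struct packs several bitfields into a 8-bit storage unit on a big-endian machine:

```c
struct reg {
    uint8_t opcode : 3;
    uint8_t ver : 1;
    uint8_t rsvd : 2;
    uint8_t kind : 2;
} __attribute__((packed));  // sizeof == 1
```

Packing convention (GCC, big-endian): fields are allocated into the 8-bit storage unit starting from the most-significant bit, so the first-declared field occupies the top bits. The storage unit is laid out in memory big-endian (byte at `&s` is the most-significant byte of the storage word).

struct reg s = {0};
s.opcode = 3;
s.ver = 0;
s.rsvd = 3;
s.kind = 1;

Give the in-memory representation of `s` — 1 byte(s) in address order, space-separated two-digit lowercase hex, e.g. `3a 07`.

6d

opcode:3 = 3 → 0x3 << 5 → word 0x60
ver:1 = 0 → 0x0 << 4 → word 0x60
rsvd:2 = 3 → 0x3 << 2 → word 0x6c
kind:2 = 1 → 0x1 << 0 → word 0x6d
word = 0x6d → big-endian bytes:
  [0]=0x6d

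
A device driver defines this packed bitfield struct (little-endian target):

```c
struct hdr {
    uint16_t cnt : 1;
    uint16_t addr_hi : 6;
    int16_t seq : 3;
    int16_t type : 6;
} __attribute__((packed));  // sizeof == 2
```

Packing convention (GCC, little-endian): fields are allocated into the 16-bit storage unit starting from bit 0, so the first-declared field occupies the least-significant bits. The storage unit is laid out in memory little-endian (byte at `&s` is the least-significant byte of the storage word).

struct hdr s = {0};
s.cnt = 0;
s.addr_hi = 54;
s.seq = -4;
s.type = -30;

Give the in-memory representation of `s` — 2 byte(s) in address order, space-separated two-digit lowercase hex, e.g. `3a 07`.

cnt (1b) val=0 bits=0x0 at bit 0: 0x0000
addr_hi (6b) val=54 bits=0x36 at bit 1: 0x006c
seq (3b) val=-4 bits=0x4 at bit 7: 0x026c
type (6b) val=-30 bits=0x22 at bit 10: 0x8a6c
word = 0x8a6c → little-endian bytes:
  [0]=0x6c  [1]=0x8a

6c 8a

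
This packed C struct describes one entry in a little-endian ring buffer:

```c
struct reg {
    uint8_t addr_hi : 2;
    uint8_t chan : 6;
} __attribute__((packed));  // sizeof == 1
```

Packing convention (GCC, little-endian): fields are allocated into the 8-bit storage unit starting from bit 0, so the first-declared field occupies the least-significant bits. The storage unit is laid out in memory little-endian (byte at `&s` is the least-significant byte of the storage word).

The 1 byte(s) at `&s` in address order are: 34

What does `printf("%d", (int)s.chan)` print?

[0]=0x34 (little-endian) → word 0x34
addr_hi:2 @ bit 0 → (0x34>>0)&0x3 = 0x0
chan:6 @ bit 2 → (0x34>>2)&0x3f = 0xd  ←

13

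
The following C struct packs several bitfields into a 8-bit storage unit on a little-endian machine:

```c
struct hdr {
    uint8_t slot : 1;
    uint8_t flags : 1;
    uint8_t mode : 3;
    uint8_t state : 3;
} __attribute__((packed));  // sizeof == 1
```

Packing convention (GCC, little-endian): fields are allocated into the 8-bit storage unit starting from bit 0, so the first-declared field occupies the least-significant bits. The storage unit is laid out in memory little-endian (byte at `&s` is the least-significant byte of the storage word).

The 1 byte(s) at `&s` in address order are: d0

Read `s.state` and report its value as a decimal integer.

6

[0]=0xd0 (little-endian) → word 0xd0
slot:1 @ bit 0 → (0xd0>>0)&0x1 = 0x0
flags:1 @ bit 1 → (0xd0>>1)&0x1 = 0x0
mode:3 @ bit 2 → (0xd0>>2)&0x7 = 0x4
state:3 @ bit 5 → (0xd0>>5)&0x7 = 0x6  ←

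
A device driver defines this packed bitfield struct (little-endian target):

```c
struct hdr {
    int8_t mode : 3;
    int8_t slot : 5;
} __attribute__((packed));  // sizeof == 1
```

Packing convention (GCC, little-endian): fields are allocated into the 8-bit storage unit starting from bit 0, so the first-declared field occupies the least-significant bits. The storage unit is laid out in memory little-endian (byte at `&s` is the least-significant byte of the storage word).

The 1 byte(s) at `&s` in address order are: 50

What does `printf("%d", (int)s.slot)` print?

10

[0]=0x50 (little-endian) → word 0x50
mode [0+:3] = (word>>0) & 0x7 = 0
slot [3+:5] = (word>>3) & 0x1f = 10  ←
slot signed 5b, MSB=0: value = 10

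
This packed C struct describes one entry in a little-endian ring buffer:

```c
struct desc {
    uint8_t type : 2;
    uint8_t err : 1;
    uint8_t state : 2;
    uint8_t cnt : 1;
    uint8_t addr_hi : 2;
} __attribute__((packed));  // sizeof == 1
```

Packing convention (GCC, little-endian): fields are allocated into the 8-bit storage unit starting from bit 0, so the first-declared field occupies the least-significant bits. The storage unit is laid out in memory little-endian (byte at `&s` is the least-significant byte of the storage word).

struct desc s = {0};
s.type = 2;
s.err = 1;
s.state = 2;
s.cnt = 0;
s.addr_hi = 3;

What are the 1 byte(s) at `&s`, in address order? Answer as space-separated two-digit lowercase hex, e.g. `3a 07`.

d6

type (2b) val=2 bits=0x2 at bit 0: 0x02
err (1b) val=1 bits=0x1 at bit 2: 0x06
state (2b) val=2 bits=0x2 at bit 3: 0x16
cnt (1b) val=0 bits=0x0 at bit 5: 0x16
addr_hi (2b) val=3 bits=0x3 at bit 6: 0xd6
word = 0xd6 → little-endian bytes:
  [0]=0xd6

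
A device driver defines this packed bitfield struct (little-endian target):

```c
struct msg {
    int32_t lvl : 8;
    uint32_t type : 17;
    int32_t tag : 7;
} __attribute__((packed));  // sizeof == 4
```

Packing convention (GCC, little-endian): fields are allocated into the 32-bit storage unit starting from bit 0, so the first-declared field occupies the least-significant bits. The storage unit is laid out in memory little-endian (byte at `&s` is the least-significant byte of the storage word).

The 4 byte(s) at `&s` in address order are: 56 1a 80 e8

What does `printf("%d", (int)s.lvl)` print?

[0]=0x56 [1]=0x1a [2]=0x80 [3]=0xe8 (little-endian) → word 0xe8801a56
lvl [0+:8] = (word>>0) & 0xff = 86  ←
type [8+:17] = (word>>8) & 0x1ffff = 32794
tag [25+:7] = (word>>25) & 0x7f = 116
lvl signed 8b, MSB=0: value = 86

86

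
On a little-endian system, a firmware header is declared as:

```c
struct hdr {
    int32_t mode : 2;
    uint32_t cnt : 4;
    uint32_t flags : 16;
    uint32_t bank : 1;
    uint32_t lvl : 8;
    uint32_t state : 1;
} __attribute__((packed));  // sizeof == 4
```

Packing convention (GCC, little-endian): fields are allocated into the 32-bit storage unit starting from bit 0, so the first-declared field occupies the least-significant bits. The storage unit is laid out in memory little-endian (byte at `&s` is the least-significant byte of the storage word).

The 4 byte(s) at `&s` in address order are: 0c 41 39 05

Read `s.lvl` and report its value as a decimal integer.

[0]=0x0c [1]=0x41 [2]=0x39 [3]=0x05 (little-endian) → word 0x0539410c
mode:2 @ bit 0 → (0x0539410c>>0)&0x3 = 0x0
cnt:4 @ bit 2 → (0x0539410c>>2)&0xf = 0x3
flags:16 @ bit 6 → (0x0539410c>>6)&0xffff = 0xe504
bank:1 @ bit 22 → (0x0539410c>>22)&0x1 = 0x0
lvl:8 @ bit 23 → (0x0539410c>>23)&0xff = 0xa  ←
state:1 @ bit 31 → (0x0539410c>>31)&0x1 = 0x0

10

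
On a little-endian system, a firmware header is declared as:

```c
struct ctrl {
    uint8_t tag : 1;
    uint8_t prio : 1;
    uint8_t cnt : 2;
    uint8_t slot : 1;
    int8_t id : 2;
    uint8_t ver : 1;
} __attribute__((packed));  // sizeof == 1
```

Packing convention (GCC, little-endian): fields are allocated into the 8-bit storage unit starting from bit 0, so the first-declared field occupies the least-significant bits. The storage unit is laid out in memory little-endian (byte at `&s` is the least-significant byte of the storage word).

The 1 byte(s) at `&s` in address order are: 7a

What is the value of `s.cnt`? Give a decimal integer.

[0]=0x7a (little-endian) → word 0x7a
tag [0+:1] = (word>>0) & 0x1 = 0
prio [1+:1] = (word>>1) & 0x1 = 1
cnt [2+:2] = (word>>2) & 0x3 = 2  ←
slot [4+:1] = (word>>4) & 0x1 = 1
id [5+:2] = (word>>5) & 0x3 = 3
ver [7+:1] = (word>>7) & 0x1 = 0

2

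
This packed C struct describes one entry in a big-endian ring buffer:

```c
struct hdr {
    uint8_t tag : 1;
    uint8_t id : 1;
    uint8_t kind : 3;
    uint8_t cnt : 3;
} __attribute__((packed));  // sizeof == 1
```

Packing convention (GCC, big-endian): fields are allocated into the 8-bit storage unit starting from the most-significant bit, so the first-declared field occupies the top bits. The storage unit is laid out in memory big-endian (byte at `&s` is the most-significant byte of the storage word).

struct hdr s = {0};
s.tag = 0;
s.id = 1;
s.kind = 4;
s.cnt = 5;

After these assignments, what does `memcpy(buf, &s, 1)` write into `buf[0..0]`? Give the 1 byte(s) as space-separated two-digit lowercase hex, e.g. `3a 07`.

[7+:1] tag=0 & 0x1 = 0x0; word=0x00
[6+:1] id=1 & 0x1 = 0x1; word=0x40
[3+:3] kind=4 & 0x7 = 0x4; word=0x60
[0+:3] cnt=5 & 0x7 = 0x5; word=0x65
word = 0x65 → big-endian bytes:
  [0]=0x65

65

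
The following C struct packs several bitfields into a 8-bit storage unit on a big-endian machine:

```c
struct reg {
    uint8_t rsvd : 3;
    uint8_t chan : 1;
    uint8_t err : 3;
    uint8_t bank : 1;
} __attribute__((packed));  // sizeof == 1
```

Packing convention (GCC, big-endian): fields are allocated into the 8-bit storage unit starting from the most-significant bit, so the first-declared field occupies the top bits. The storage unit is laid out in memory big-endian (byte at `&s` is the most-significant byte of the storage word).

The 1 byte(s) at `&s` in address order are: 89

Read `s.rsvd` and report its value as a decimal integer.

4

[0]=0x89 (big-endian) → word 0x89
rsvd [5+:3] = (word>>5) & 0x7 = 4  ←
chan [4+:1] = (word>>4) & 0x1 = 0
err [1+:3] = (word>>1) & 0x7 = 4
bank [0+:1] = (word>>0) & 0x1 = 1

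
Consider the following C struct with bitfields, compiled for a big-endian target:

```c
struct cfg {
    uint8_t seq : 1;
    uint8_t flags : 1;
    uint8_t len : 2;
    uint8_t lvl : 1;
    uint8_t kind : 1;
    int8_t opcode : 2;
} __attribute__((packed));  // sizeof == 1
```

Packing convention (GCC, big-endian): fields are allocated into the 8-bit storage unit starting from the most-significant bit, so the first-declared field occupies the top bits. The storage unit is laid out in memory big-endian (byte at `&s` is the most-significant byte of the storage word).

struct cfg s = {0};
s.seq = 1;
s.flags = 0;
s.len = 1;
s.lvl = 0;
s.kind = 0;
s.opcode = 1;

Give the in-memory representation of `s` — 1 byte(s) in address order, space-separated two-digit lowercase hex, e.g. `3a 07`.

91

seq (1b) val=1 bits=0x1 at bit 7: 0x80
flags (1b) val=0 bits=0x0 at bit 6: 0x80
len (2b) val=1 bits=0x1 at bit 4: 0x90
lvl (1b) val=0 bits=0x0 at bit 3: 0x90
kind (1b) val=0 bits=0x0 at bit 2: 0x90
opcode (2b) val=1 bits=0x1 at bit 0: 0x91
word = 0x91 → big-endian bytes:
  [0]=0x91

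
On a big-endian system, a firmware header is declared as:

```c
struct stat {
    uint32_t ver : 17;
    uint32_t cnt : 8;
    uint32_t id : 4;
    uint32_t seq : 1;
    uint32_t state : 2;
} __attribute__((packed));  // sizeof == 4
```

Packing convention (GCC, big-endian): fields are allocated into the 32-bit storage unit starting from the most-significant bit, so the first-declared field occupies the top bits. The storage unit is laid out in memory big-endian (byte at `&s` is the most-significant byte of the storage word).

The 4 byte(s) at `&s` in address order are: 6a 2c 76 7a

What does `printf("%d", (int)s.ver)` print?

[0]=0x6a [1]=0x2c [2]=0x76 [3]=0x7a (big-endian) → word 0x6a2c767a
ver:17 @ bit 15 → (0x6a2c767a>>15)&0x1ffff = 0xd458  ←
cnt:8 @ bit 7 → (0x6a2c767a>>7)&0xff = 0xec
id:4 @ bit 3 → (0x6a2c767a>>3)&0xf = 0xf
seq:1 @ bit 2 → (0x6a2c767a>>2)&0x1 = 0x0
state:2 @ bit 0 → (0x6a2c767a>>0)&0x3 = 0x2

54360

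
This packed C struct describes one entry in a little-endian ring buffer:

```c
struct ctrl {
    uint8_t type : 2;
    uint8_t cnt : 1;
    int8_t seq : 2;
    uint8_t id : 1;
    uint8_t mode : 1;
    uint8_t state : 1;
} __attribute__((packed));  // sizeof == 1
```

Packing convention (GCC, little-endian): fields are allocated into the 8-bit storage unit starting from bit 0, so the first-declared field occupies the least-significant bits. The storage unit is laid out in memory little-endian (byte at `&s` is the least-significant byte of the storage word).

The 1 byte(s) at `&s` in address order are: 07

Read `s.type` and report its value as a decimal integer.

3

[0]=0x07 (little-endian) → word 0x07
type:2 @ bit 0 → (0x07>>0)&0x3 = 0x3  ←
cnt:1 @ bit 2 → (0x07>>2)&0x1 = 0x1
seq:2 @ bit 3 → (0x07>>3)&0x3 = 0x0
id:1 @ bit 5 → (0x07>>5)&0x1 = 0x0
mode:1 @ bit 6 → (0x07>>6)&0x1 = 0x0
state:1 @ bit 7 → (0x07>>7)&0x1 = 0x0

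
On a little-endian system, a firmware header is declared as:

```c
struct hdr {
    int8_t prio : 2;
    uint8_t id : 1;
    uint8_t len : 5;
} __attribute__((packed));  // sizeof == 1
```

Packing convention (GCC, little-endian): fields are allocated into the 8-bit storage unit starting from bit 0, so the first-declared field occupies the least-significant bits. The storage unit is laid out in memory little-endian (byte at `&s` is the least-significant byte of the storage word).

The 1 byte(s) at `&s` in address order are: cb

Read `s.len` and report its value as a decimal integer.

[0]=0xcb (little-endian) → word 0xcb
prio [0+:2] = (word>>0) & 0x3 = 3
id [2+:1] = (word>>2) & 0x1 = 0
len [3+:5] = (word>>3) & 0x1f = 25  ←

25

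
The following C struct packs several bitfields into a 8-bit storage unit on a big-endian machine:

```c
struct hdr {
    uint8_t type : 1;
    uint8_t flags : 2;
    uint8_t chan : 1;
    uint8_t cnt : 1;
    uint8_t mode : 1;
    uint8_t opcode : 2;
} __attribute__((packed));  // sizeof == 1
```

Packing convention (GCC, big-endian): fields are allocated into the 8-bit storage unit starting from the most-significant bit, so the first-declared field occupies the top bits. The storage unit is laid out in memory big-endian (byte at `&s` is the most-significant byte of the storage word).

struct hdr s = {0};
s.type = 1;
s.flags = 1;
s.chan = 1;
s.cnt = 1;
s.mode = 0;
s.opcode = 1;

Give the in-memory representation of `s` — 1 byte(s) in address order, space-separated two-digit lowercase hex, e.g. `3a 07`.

type (1b) val=1 bits=0x1 at bit 7: 0x80
flags (2b) val=1 bits=0x1 at bit 5: 0xa0
chan (1b) val=1 bits=0x1 at bit 4: 0xb0
cnt (1b) val=1 bits=0x1 at bit 3: 0xb8
mode (1b) val=0 bits=0x0 at bit 2: 0xb8
opcode (2b) val=1 bits=0x1 at bit 0: 0xb9
word = 0xb9 → big-endian bytes:
  [0]=0xb9

b9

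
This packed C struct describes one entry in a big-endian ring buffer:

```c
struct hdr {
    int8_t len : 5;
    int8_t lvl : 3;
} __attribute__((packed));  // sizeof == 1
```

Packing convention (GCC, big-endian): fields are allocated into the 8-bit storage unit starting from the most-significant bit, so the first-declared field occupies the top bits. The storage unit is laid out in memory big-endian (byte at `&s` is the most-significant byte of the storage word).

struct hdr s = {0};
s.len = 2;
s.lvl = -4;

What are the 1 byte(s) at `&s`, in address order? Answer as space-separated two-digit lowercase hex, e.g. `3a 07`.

[3+:5] len=2 & 0x1f = 0x2; word=0x10
[0+:3] lvl=-4 & 0x7 = 0x4; word=0x14
word = 0x14 → big-endian bytes:
  [0]=0x14

14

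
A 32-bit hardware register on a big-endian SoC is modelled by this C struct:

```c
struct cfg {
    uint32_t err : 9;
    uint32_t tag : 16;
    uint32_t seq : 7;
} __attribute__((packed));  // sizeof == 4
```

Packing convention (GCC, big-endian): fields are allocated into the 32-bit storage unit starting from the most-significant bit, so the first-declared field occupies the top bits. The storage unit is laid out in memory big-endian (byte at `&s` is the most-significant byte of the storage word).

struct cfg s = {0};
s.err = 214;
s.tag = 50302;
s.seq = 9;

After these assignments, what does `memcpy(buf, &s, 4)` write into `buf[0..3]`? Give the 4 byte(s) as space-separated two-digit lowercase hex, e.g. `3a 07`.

6b 62 3f 09

err (9b) val=214 bits=0xd6 at bit 23: 0x6b000000
tag (16b) val=50302 bits=0xc47e at bit 7: 0x6b623f00
seq (7b) val=9 bits=0x9 at bit 0: 0x6b623f09
word = 0x6b623f09 → big-endian bytes:
  [0]=0x6b  [1]=0x62  [2]=0x3f  [3]=0x09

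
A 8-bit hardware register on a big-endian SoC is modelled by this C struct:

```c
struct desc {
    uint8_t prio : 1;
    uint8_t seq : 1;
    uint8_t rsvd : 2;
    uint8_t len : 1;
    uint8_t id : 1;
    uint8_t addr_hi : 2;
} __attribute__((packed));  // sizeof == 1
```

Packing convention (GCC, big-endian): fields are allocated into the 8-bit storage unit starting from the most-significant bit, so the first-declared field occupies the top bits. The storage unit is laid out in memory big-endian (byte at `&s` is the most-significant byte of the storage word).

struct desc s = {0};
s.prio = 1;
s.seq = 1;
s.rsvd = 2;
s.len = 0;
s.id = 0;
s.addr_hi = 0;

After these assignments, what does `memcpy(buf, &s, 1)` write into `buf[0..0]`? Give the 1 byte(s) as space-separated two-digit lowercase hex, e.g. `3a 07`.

[7+:1] prio=1 & 0x1 = 0x1; word=0x80
[6+:1] seq=1 & 0x1 = 0x1; word=0xc0
[4+:2] rsvd=2 & 0x3 = 0x2; word=0xe0
[3+:1] len=0 & 0x1 = 0x0; word=0xe0
[2+:1] id=0 & 0x1 = 0x0; word=0xe0
[0+:2] addr_hi=0 & 0x3 = 0x0; word=0xe0
word = 0xe0 → big-endian bytes:
  [0]=0xe0

e0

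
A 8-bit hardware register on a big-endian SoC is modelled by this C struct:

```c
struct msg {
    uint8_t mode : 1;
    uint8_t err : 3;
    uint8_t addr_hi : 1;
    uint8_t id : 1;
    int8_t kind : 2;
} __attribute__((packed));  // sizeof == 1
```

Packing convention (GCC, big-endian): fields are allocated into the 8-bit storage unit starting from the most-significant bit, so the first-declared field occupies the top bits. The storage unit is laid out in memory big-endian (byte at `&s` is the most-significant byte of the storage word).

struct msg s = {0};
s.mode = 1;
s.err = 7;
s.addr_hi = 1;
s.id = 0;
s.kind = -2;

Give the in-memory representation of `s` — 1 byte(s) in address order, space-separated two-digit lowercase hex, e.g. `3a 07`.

mode:1 = 1 → 0x1 << 7 → word 0x80
err:3 = 7 → 0x7 << 4 → word 0xf0
addr_hi:1 = 1 → 0x1 << 3 → word 0xf8
id:1 = 0 → 0x0 << 2 → word 0xf8
kind:2 = -2 → 0x2 << 0 → word 0xfa
word = 0xfa → big-endian bytes:
  [0]=0xfa

fa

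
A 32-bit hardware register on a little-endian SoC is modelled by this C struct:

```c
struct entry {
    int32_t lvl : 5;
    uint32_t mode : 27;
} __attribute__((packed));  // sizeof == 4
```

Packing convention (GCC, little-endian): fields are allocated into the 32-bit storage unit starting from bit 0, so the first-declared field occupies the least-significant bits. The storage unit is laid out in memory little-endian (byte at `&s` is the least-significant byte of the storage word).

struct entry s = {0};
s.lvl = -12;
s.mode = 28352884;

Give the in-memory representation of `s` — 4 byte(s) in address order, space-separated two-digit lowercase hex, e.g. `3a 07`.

94 2e 14 36

[0+:5] lvl=-12 & 0x1f = 0x14; word=0x00000014
[5+:27] mode=28352884 & 0x7ffffff = 0x1b0a174; word=0x36142e94
word = 0x36142e94 → little-endian bytes:
  [0]=0x94  [1]=0x2e  [2]=0x14  [3]=0x36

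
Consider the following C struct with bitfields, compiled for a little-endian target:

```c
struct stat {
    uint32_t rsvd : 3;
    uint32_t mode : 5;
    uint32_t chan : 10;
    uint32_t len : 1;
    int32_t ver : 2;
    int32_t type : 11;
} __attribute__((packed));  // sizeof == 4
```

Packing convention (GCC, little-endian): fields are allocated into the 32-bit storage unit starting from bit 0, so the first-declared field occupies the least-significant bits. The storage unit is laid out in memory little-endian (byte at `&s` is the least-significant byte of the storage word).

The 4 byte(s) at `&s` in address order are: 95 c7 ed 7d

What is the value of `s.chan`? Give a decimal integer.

455

[0]=0x95 [1]=0xc7 [2]=0xed [3]=0x7d (little-endian) → word 0x7dedc795
rsvd:3 @ bit 0 → (0x7dedc795>>0)&0x7 = 0x5
mode:5 @ bit 3 → (0x7dedc795>>3)&0x1f = 0x12
chan:10 @ bit 8 → (0x7dedc795>>8)&0x3ff = 0x1c7  ←
len:1 @ bit 18 → (0x7dedc795>>18)&0x1 = 0x1
ver:2 @ bit 19 → (0x7dedc795>>19)&0x3 = 0x1
type:11 @ bit 21 → (0x7dedc795>>21)&0x7ff = 0x3ef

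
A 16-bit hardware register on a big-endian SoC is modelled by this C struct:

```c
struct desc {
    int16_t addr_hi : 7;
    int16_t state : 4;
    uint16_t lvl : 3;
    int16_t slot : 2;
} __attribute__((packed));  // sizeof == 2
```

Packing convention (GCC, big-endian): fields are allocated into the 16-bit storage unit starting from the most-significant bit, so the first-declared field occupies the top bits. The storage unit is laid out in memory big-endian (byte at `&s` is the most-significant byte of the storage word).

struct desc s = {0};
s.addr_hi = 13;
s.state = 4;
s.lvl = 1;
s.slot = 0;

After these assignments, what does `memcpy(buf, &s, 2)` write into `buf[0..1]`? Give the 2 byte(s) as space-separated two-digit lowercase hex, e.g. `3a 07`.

[9+:7] addr_hi=13 & 0x7f = 0xd; word=0x1a00
[5+:4] state=4 & 0xf = 0x4; word=0x1a80
[2+:3] lvl=1 & 0x7 = 0x1; word=0x1a84
[0+:2] slot=0 & 0x3 = 0x0; word=0x1a84
word = 0x1a84 → big-endian bytes:
  [0]=0x1a  [1]=0x84

1a 84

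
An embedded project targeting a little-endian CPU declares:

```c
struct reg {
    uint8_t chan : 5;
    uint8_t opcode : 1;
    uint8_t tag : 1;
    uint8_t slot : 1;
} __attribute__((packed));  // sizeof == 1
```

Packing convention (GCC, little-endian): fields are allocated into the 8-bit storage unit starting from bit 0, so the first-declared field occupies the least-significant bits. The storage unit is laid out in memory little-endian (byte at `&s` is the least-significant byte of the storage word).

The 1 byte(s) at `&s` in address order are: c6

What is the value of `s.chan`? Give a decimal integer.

[0]=0xc6 (little-endian) → word 0xc6
chan [0+:5] = (word>>0) & 0x1f = 6  ←
opcode [5+:1] = (word>>5) & 0x1 = 0
tag [6+:1] = (word>>6) & 0x1 = 1
slot [7+:1] = (word>>7) & 0x1 = 1

6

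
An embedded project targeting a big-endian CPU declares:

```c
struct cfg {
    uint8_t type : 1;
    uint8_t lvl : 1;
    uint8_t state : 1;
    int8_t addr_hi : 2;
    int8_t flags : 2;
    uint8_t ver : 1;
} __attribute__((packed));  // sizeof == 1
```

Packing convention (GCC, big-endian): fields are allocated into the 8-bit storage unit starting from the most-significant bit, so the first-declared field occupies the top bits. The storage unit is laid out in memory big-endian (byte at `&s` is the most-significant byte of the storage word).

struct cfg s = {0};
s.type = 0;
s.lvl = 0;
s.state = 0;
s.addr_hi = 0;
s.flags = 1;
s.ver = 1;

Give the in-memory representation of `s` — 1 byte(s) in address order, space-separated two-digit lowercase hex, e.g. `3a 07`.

[7+:1] type=0 & 0x1 = 0x0; word=0x00
[6+:1] lvl=0 & 0x1 = 0x0; word=0x00
[5+:1] state=0 & 0x1 = 0x0; word=0x00
[3+:2] addr_hi=0 & 0x3 = 0x0; word=0x00
[1+:2] flags=1 & 0x3 = 0x1; word=0x02
[0+:1] ver=1 & 0x1 = 0x1; word=0x03
word = 0x03 → big-endian bytes:
  [0]=0x03

03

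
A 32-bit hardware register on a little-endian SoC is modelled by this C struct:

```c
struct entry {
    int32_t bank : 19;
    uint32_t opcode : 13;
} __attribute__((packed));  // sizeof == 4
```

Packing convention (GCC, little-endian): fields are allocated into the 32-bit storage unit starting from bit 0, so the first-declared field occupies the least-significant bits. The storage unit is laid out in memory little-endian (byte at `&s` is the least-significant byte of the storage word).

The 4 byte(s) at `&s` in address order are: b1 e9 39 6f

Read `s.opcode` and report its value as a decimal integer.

[0]=0xb1 [1]=0xe9 [2]=0x39 [3]=0x6f (little-endian) → word 0x6f39e9b1
bank [0+:19] = (word>>0) & 0x7ffff = 125361
opcode [19+:13] = (word>>19) & 0x1fff = 3559  ←

3559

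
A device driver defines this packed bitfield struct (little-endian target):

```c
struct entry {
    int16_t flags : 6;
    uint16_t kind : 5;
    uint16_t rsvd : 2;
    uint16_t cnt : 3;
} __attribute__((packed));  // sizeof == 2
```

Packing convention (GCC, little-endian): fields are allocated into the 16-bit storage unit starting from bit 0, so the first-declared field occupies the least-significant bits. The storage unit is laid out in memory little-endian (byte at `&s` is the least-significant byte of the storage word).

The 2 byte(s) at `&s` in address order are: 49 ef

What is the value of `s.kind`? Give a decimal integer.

29

[0]=0x49 [1]=0xef (little-endian) → word 0xef49
flags:6 @ bit 0 → (0xef49>>0)&0x3f = 0x9
kind:5 @ bit 6 → (0xef49>>6)&0x1f = 0x1d  ←
rsvd:2 @ bit 11 → (0xef49>>11)&0x3 = 0x1
cnt:3 @ bit 13 → (0xef49>>13)&0x7 = 0x7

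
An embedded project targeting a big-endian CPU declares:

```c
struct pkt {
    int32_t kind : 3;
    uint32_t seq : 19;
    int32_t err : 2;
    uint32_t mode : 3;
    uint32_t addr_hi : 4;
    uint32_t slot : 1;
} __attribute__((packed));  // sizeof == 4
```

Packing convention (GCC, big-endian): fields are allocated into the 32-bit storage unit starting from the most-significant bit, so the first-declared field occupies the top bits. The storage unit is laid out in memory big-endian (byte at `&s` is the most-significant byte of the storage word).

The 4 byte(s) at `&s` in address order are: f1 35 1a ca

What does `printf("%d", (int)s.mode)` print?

6

[0]=0xf1 [1]=0x35 [2]=0x1a [3]=0xca (big-endian) → word 0xf1351aca
kind [29+:3] = (word>>29) & 0x7 = 7
seq [10+:19] = (word>>10) & 0x7ffff = 281926
err [8+:2] = (word>>8) & 0x3 = 2
mode [5+:3] = (word>>5) & 0x7 = 6  ←
addr_hi [1+:4] = (word>>1) & 0xf = 5
slot [0+:1] = (word>>0) & 0x1 = 0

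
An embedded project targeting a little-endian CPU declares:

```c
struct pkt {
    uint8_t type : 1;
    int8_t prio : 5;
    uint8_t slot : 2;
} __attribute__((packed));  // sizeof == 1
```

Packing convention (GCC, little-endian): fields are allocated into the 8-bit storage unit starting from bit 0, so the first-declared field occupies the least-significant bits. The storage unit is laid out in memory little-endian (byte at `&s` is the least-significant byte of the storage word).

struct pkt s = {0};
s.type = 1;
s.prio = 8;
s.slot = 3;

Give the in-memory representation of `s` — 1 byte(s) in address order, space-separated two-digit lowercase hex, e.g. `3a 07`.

type (1b) val=1 bits=0x1 at bit 0: 0x01
prio (5b) val=8 bits=0x8 at bit 1: 0x11
slot (2b) val=3 bits=0x3 at bit 6: 0xd1
word = 0xd1 → little-endian bytes:
  [0]=0xd1

d1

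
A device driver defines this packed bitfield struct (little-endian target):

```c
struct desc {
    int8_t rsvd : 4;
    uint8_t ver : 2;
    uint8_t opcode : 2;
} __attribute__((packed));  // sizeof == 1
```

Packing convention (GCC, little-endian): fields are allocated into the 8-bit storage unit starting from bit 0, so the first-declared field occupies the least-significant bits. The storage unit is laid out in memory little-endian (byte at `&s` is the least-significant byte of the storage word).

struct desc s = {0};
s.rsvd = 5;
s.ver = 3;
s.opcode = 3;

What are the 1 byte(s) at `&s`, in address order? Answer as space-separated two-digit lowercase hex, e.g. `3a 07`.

f5

rsvd:4 = 5 → 0x5 << 0 → word 0x05
ver:2 = 3 → 0x3 << 4 → word 0x35
opcode:2 = 3 → 0x3 << 6 → word 0xf5
word = 0xf5 → little-endian bytes:
  [0]=0xf5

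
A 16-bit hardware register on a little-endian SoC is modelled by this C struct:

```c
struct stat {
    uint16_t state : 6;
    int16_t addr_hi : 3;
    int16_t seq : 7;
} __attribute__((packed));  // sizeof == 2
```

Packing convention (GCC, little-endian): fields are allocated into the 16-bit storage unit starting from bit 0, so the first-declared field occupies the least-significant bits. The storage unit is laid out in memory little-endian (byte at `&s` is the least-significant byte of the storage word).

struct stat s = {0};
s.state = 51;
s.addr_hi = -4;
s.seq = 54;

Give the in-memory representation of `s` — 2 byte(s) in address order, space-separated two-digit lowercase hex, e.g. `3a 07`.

33 6d

state (6b) val=51 bits=0x33 at bit 0: 0x0033
addr_hi (3b) val=-4 bits=0x4 at bit 6: 0x0133
seq (7b) val=54 bits=0x36 at bit 9: 0x6d33
word = 0x6d33 → little-endian bytes:
  [0]=0x33  [1]=0x6d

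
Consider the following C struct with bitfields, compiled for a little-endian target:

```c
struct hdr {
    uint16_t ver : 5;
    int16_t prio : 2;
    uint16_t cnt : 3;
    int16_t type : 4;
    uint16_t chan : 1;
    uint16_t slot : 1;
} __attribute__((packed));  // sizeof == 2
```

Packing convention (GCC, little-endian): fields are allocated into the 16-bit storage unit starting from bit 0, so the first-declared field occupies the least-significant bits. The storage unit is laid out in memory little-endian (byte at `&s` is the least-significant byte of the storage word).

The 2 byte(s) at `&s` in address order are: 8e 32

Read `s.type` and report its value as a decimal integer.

[0]=0x8e [1]=0x32 (little-endian) → word 0x328e
ver:5 @ bit 0 → (0x328e>>0)&0x1f = 0xe
prio:2 @ bit 5 → (0x328e>>5)&0x3 = 0x0
cnt:3 @ bit 7 → (0x328e>>7)&0x7 = 0x5
type:4 @ bit 10 → (0x328e>>10)&0xf = 0xc  ←
chan:1 @ bit 14 → (0x328e>>14)&0x1 = 0x0
slot:1 @ bit 15 → (0x328e>>15)&0x1 = 0x0
type signed 4b, MSB=1: 12 - 16 = -4

-4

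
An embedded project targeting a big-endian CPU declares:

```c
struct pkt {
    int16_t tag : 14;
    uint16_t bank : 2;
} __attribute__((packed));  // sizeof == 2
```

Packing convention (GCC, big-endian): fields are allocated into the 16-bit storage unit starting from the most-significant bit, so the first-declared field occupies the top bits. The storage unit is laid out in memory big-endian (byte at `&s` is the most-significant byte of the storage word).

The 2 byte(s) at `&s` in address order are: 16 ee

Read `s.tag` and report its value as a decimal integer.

1467

[0]=0x16 [1]=0xee (big-endian) → word 0x16ee
tag [2+:14] = (word>>2) & 0x3fff = 1467  ←
bank [0+:2] = (word>>0) & 0x3 = 2
tag signed 14b, MSB=0: value = 1467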